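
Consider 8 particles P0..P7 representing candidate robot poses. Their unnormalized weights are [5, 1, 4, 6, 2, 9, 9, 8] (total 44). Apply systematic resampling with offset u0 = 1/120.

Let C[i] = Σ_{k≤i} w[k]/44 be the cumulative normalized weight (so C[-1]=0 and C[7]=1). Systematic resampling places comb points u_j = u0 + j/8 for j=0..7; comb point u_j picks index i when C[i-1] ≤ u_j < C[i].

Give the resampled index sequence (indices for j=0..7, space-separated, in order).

0 1 3 4 5 6 6 7

C = [5/44, 3/22, 5/22, 4/11, 9/22, 27/44, 9/11, 1]
j=0: u_0=1/120 ∈ [0, 5/44) → index 0
j=1: u_1=2/15 ∈ [5/44, 3/22) → index 1
j=2: u_2=31/120 ∈ [5/22, 4/11) → index 3
j=3: u_3=23/60 ∈ [4/11, 9/22) → index 4
j=4: u_4=61/120 ∈ [9/22, 27/44) → index 5
j=5: u_5=19/30 ∈ [27/44, 9/11) → index 6
j=6: u_6=91/120 ∈ [27/44, 9/11) → index 6
j=7: u_7=53/60 ∈ [9/11, 1) → index 7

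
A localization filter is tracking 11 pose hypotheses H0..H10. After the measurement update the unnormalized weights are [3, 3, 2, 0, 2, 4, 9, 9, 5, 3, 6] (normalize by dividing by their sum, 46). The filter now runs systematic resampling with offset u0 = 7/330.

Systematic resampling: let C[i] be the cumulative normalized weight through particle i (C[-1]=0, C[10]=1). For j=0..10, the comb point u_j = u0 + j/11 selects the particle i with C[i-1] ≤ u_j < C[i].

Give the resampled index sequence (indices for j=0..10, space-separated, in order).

0 1 4 5 6 6 7 7 8 9 10

C = [3/46, 3/23, 4/23, 4/23, 5/23, 7/23, 1/2, 16/23, 37/46, 20/23, 1]
j=0: u_0=7/330 ∈ [0, 3/46) → index 0
j=1: u_1=37/330 ∈ [3/46, 3/23) → index 1
j=2: u_2=67/330 ∈ [4/23, 5/23) → index 4
j=3: u_3=97/330 ∈ [5/23, 7/23) → index 5
j=4: u_4=127/330 ∈ [7/23, 1/2) → index 6
j=5: u_5=157/330 ∈ [7/23, 1/2) → index 6
j=6: u_6=17/30 ∈ [1/2, 16/23) → index 7
j=7: u_7=217/330 ∈ [1/2, 16/23) → index 7
j=8: u_8=247/330 ∈ [16/23, 37/46) → index 8
j=9: u_9=277/330 ∈ [37/46, 20/23) → index 9
j=10: u_10=307/330 ∈ [20/23, 1) → index 10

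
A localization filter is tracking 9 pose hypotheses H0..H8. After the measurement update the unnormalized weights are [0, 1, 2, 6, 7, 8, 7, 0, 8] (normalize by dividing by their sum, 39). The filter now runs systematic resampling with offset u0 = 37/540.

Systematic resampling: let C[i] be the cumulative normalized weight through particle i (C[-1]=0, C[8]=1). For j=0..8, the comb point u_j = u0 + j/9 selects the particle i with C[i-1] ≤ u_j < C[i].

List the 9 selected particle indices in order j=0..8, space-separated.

2 3 4 4 5 6 6 8 8

C = [0, 1/39, 1/13, 3/13, 16/39, 8/13, 31/39, 31/39, 1]
j=0: u_0=37/540 ∈ [1/39, 1/13) → index 2
j=1: u_1=97/540 ∈ [1/13, 3/13) → index 3
j=2: u_2=157/540 ∈ [3/13, 16/39) → index 4
j=3: u_3=217/540 ∈ [3/13, 16/39) → index 4
j=4: u_4=277/540 ∈ [16/39, 8/13) → index 5
j=5: u_5=337/540 ∈ [8/13, 31/39) → index 6
j=6: u_6=397/540 ∈ [8/13, 31/39) → index 6
j=7: u_7=457/540 ∈ [31/39, 1) → index 8
j=8: u_8=517/540 ∈ [31/39, 1) → index 8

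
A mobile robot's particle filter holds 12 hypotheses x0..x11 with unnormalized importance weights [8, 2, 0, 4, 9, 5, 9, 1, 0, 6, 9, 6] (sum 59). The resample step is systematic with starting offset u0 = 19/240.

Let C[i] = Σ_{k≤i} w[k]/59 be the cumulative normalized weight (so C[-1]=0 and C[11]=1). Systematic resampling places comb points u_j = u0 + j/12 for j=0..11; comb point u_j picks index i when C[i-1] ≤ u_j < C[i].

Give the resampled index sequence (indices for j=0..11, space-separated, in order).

0 1 4 4 5 6 6 9 10 10 11 11

C = [8/59, 10/59, 10/59, 14/59, 23/59, 28/59, 37/59, 38/59, 38/59, 44/59, 53/59, 1]
j=0: u_0=19/240 ∈ [0, 8/59) → index 0
j=1: u_1=13/80 ∈ [8/59, 10/59) → index 1
j=2: u_2=59/240 ∈ [14/59, 23/59) → index 4
j=3: u_3=79/240 ∈ [14/59, 23/59) → index 4
j=4: u_4=33/80 ∈ [23/59, 28/59) → index 5
j=5: u_5=119/240 ∈ [28/59, 37/59) → index 6
j=6: u_6=139/240 ∈ [28/59, 37/59) → index 6
j=7: u_7=53/80 ∈ [38/59, 44/59) → index 9
j=8: u_8=179/240 ∈ [44/59, 53/59) → index 10
j=9: u_9=199/240 ∈ [44/59, 53/59) → index 10
j=10: u_10=73/80 ∈ [53/59, 1) → index 11
j=11: u_11=239/240 ∈ [53/59, 1) → index 11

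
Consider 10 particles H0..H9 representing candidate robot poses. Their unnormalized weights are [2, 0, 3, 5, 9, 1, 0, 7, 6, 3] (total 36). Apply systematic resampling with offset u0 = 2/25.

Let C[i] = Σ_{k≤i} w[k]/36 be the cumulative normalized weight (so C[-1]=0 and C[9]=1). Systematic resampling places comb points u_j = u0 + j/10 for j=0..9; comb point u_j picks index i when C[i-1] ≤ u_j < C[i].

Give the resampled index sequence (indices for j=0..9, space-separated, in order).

2 3 4 4 4 7 7 8 8 9

C = [1/18, 1/18, 5/36, 5/18, 19/36, 5/9, 5/9, 3/4, 11/12, 1]
j=0: u_0=2/25 ∈ [1/18, 5/36) → index 2
j=1: u_1=9/50 ∈ [5/36, 5/18) → index 3
j=2: u_2=7/25 ∈ [5/18, 19/36) → index 4
j=3: u_3=19/50 ∈ [5/18, 19/36) → index 4
j=4: u_4=12/25 ∈ [5/18, 19/36) → index 4
j=5: u_5=29/50 ∈ [5/9, 3/4) → index 7
j=6: u_6=17/25 ∈ [5/9, 3/4) → index 7
j=7: u_7=39/50 ∈ [3/4, 11/12) → index 8
j=8: u_8=22/25 ∈ [3/4, 11/12) → index 8
j=9: u_9=49/50 ∈ [11/12, 1) → index 9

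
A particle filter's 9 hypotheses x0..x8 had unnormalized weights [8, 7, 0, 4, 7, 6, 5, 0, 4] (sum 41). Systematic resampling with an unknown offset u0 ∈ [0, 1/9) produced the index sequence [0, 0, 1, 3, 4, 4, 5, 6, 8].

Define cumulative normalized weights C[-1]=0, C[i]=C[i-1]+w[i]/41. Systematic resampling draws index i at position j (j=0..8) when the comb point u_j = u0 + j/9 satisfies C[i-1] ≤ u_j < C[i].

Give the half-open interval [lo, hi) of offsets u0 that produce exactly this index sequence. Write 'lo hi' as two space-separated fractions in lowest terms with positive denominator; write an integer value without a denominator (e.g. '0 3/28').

C = [8/41, 15/41, 15/41, 19/41, 26/41, 32/41, 37/41, 37/41, 1]
j=0 picked index 0: u0 ∈ [0, 8/41)
j=1 picked index 0: u0 ∈ [-1/9, 31/369)
j=2 picked index 1: u0 ∈ [-10/369, 53/369)
j=3 picked index 3: u0 ∈ [4/123, 16/123)
j=4 picked index 4: u0 ∈ [7/369, 70/369)
j=5 picked index 4: u0 ∈ [-34/369, 29/369)
j=6 picked index 5: u0 ∈ [-4/123, 14/123)
j=7 picked index 6: u0 ∈ [1/369, 46/369)
j=8 picked index 8: u0 ∈ [5/369, 1/9)
intersection: [4/123, 29/369)

4/123 29/369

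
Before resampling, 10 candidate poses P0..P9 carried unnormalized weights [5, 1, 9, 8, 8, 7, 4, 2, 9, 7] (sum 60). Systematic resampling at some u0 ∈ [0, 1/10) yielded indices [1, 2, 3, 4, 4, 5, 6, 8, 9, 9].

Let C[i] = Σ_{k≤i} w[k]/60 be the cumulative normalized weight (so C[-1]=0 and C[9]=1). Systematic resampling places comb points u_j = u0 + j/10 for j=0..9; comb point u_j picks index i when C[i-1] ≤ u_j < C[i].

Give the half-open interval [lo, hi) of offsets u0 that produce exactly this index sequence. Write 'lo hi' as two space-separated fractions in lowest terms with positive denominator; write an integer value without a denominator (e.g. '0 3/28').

C = [1/12, 1/10, 1/4, 23/60, 31/60, 19/30, 7/10, 11/15, 53/60, 1]
j=0 picked index 1: u0 ∈ [1/12, 1/10)
j=1 picked index 2: u0 ∈ [0, 3/20)
j=2 picked index 3: u0 ∈ [1/20, 11/60)
j=3 picked index 4: u0 ∈ [1/12, 13/60)
j=4 picked index 4: u0 ∈ [-1/60, 7/60)
j=5 picked index 5: u0 ∈ [1/60, 2/15)
j=6 picked index 6: u0 ∈ [1/30, 1/10)
j=7 picked index 8: u0 ∈ [1/30, 11/60)
j=8 picked index 9: u0 ∈ [1/12, 1/5)
j=9 picked index 9: u0 ∈ [-1/60, 1/10)
intersection: [1/12, 1/10)

1/12 1/10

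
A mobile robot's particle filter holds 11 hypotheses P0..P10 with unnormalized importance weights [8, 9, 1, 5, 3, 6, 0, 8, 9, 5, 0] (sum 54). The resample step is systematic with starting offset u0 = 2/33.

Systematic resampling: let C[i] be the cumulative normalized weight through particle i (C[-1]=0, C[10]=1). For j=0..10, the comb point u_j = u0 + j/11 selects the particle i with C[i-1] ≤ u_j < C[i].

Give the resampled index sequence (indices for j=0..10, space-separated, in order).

0 1 1 3 3 5 7 7 8 8 9

C = [4/27, 17/54, 1/3, 23/54, 13/27, 16/27, 16/27, 20/27, 49/54, 1, 1]
j=0: u_0=2/33 ∈ [0, 4/27) → index 0
j=1: u_1=5/33 ∈ [4/27, 17/54) → index 1
j=2: u_2=8/33 ∈ [4/27, 17/54) → index 1
j=3: u_3=1/3 ∈ [1/3, 23/54) → index 3
j=4: u_4=14/33 ∈ [1/3, 23/54) → index 3
j=5: u_5=17/33 ∈ [13/27, 16/27) → index 5
j=6: u_6=20/33 ∈ [16/27, 20/27) → index 7
j=7: u_7=23/33 ∈ [16/27, 20/27) → index 7
j=8: u_8=26/33 ∈ [20/27, 49/54) → index 8
j=9: u_9=29/33 ∈ [20/27, 49/54) → index 8
j=10: u_10=32/33 ∈ [49/54, 1) → index 9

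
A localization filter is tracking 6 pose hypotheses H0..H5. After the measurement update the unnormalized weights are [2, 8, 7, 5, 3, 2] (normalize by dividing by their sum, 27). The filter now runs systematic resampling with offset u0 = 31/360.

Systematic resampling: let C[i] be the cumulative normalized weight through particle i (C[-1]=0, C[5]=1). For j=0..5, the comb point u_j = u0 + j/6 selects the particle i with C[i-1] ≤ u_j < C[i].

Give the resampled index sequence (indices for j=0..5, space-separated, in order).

C = [2/27, 10/27, 17/27, 22/27, 25/27, 1]
j=0: u_0=31/360 ∈ [2/27, 10/27) → index 1
j=1: u_1=91/360 ∈ [2/27, 10/27) → index 1
j=2: u_2=151/360 ∈ [10/27, 17/27) → index 2
j=3: u_3=211/360 ∈ [10/27, 17/27) → index 2
j=4: u_4=271/360 ∈ [17/27, 22/27) → index 3
j=5: u_5=331/360 ∈ [22/27, 25/27) → index 4

1 1 2 2 3 4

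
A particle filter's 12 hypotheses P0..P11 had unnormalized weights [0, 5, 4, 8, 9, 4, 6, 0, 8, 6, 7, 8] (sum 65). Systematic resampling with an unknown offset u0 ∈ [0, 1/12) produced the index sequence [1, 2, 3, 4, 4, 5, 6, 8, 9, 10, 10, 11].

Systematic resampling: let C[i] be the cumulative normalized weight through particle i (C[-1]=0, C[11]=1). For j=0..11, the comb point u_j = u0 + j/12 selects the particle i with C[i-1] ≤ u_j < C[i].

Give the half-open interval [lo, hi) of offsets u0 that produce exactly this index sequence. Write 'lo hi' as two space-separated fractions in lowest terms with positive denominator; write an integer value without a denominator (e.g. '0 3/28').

C = [0, 1/13, 9/65, 17/65, 2/5, 6/13, 36/65, 36/65, 44/65, 10/13, 57/65, 1]
j=0 picked index 1: u0 ∈ [0, 1/13)
j=1 picked index 2: u0 ∈ [-1/156, 43/780)
j=2 picked index 3: u0 ∈ [-11/390, 37/390)
j=3 picked index 4: u0 ∈ [3/260, 3/20)
j=4 picked index 4: u0 ∈ [-14/195, 1/15)
j=5 picked index 5: u0 ∈ [-1/60, 7/156)
j=6 picked index 6: u0 ∈ [-1/26, 7/130)
j=7 picked index 8: u0 ∈ [-23/780, 73/780)
j=8 picked index 9: u0 ∈ [2/195, 4/39)
j=9 picked index 10: u0 ∈ [1/52, 33/260)
j=10 picked index 10: u0 ∈ [-5/78, 17/390)
j=11 picked index 11: u0 ∈ [-31/780, 1/12)
intersection: [1/52, 17/390)

1/52 17/390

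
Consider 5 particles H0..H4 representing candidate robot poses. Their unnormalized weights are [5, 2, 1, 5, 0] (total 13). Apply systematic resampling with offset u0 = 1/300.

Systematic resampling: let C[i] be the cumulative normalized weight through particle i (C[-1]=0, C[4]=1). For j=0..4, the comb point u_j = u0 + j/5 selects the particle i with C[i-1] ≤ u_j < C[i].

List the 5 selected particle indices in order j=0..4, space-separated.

C = [5/13, 7/13, 8/13, 1, 1]
j=0: u_0=1/300 ∈ [0, 5/13) → index 0
j=1: u_1=61/300 ∈ [0, 5/13) → index 0
j=2: u_2=121/300 ∈ [5/13, 7/13) → index 1
j=3: u_3=181/300 ∈ [7/13, 8/13) → index 2
j=4: u_4=241/300 ∈ [8/13, 1) → index 3

0 0 1 2 3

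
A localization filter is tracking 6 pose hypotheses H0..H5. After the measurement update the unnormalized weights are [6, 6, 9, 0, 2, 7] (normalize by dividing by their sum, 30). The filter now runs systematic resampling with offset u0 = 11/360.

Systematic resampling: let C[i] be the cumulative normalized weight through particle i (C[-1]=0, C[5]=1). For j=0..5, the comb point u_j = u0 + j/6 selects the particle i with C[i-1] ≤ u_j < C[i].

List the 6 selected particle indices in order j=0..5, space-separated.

0 0 1 2 2 5

C = [1/5, 2/5, 7/10, 7/10, 23/30, 1]
j=0: u_0=11/360 ∈ [0, 1/5) → index 0
j=1: u_1=71/360 ∈ [0, 1/5) → index 0
j=2: u_2=131/360 ∈ [1/5, 2/5) → index 1
j=3: u_3=191/360 ∈ [2/5, 7/10) → index 2
j=4: u_4=251/360 ∈ [2/5, 7/10) → index 2
j=5: u_5=311/360 ∈ [23/30, 1) → index 5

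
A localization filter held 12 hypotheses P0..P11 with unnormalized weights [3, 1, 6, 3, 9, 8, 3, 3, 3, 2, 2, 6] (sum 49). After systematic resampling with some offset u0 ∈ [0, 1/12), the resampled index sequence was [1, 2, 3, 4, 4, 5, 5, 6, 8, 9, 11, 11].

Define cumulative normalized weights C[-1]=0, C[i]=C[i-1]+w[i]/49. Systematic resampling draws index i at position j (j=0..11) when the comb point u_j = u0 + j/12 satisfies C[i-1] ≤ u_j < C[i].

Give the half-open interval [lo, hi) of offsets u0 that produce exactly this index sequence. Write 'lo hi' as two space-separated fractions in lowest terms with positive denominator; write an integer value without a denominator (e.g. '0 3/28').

C = [3/49, 4/49, 10/49, 13/49, 22/49, 30/49, 33/49, 36/49, 39/49, 41/49, 43/49, 1]
j=0 picked index 1: u0 ∈ [3/49, 4/49)
j=1 picked index 2: u0 ∈ [-1/588, 71/588)
j=2 picked index 3: u0 ∈ [11/294, 29/294)
j=3 picked index 4: u0 ∈ [3/196, 39/196)
j=4 picked index 4: u0 ∈ [-10/147, 17/147)
j=5 picked index 5: u0 ∈ [19/588, 115/588)
j=6 picked index 5: u0 ∈ [-5/98, 11/98)
j=7 picked index 6: u0 ∈ [17/588, 53/588)
j=8 picked index 8: u0 ∈ [10/147, 19/147)
j=9 picked index 9: u0 ∈ [9/196, 17/196)
j=10 picked index 11: u0 ∈ [13/294, 1/6)
j=11 picked index 11: u0 ∈ [-23/588, 1/12)
intersection: [10/147, 4/49)

10/147 4/49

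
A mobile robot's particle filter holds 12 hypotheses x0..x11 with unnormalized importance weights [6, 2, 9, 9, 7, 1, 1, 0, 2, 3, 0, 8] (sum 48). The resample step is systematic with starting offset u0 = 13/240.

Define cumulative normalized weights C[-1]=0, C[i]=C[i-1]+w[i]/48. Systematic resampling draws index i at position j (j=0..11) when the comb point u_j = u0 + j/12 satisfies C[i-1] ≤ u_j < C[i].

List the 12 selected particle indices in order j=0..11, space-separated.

C = [1/8, 1/6, 17/48, 13/24, 11/16, 17/24, 35/48, 35/48, 37/48, 5/6, 5/6, 1]
j=0: u_0=13/240 ∈ [0, 1/8) → index 0
j=1: u_1=11/80 ∈ [1/8, 1/6) → index 1
j=2: u_2=53/240 ∈ [1/6, 17/48) → index 2
j=3: u_3=73/240 ∈ [1/6, 17/48) → index 2
j=4: u_4=31/80 ∈ [17/48, 13/24) → index 3
j=5: u_5=113/240 ∈ [17/48, 13/24) → index 3
j=6: u_6=133/240 ∈ [13/24, 11/16) → index 4
j=7: u_7=51/80 ∈ [13/24, 11/16) → index 4
j=8: u_8=173/240 ∈ [17/24, 35/48) → index 6
j=9: u_9=193/240 ∈ [37/48, 5/6) → index 9
j=10: u_10=71/80 ∈ [5/6, 1) → index 11
j=11: u_11=233/240 ∈ [5/6, 1) → index 11

0 1 2 2 3 3 4 4 6 9 11 11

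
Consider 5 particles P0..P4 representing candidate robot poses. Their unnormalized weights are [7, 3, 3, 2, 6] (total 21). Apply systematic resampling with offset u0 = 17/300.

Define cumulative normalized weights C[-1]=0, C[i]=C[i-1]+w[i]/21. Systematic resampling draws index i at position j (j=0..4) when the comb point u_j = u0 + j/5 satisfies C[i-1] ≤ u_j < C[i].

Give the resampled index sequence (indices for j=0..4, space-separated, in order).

0 0 1 3 4

C = [1/3, 10/21, 13/21, 5/7, 1]
j=0: u_0=17/300 ∈ [0, 1/3) → index 0
j=1: u_1=77/300 ∈ [0, 1/3) → index 0
j=2: u_2=137/300 ∈ [1/3, 10/21) → index 1
j=3: u_3=197/300 ∈ [13/21, 5/7) → index 3
j=4: u_4=257/300 ∈ [5/7, 1) → index 4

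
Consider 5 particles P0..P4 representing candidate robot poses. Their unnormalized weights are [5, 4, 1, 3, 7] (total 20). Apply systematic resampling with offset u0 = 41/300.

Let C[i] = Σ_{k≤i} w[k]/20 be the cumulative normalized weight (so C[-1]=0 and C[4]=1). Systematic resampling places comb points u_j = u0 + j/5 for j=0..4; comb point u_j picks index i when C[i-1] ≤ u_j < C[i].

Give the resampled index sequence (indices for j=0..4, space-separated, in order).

C = [1/4, 9/20, 1/2, 13/20, 1]
j=0: u_0=41/300 ∈ [0, 1/4) → index 0
j=1: u_1=101/300 ∈ [1/4, 9/20) → index 1
j=2: u_2=161/300 ∈ [1/2, 13/20) → index 3
j=3: u_3=221/300 ∈ [13/20, 1) → index 4
j=4: u_4=281/300 ∈ [13/20, 1) → index 4

0 1 3 4 4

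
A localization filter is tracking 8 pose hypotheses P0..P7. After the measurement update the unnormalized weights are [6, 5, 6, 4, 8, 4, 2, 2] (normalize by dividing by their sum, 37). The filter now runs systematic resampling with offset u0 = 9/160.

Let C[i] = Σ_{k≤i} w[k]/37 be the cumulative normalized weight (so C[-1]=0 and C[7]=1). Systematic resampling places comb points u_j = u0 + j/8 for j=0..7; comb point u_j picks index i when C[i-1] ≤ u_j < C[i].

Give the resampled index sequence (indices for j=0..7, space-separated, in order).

C = [6/37, 11/37, 17/37, 21/37, 29/37, 33/37, 35/37, 1]
j=0: u_0=9/160 ∈ [0, 6/37) → index 0
j=1: u_1=29/160 ∈ [6/37, 11/37) → index 1
j=2: u_2=49/160 ∈ [11/37, 17/37) → index 2
j=3: u_3=69/160 ∈ [11/37, 17/37) → index 2
j=4: u_4=89/160 ∈ [17/37, 21/37) → index 3
j=5: u_5=109/160 ∈ [21/37, 29/37) → index 4
j=6: u_6=129/160 ∈ [29/37, 33/37) → index 5
j=7: u_7=149/160 ∈ [33/37, 35/37) → index 6

0 1 2 2 3 4 5 6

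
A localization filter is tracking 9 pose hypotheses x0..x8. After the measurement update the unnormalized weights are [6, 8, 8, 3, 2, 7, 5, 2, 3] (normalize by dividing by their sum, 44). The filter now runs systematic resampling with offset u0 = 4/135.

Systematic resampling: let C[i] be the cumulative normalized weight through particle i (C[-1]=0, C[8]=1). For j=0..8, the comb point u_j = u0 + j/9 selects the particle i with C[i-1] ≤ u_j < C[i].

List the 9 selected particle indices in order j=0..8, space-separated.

C = [3/22, 7/22, 1/2, 25/44, 27/44, 17/22, 39/44, 41/44, 1]
j=0: u_0=4/135 ∈ [0, 3/22) → index 0
j=1: u_1=19/135 ∈ [3/22, 7/22) → index 1
j=2: u_2=34/135 ∈ [3/22, 7/22) → index 1
j=3: u_3=49/135 ∈ [7/22, 1/2) → index 2
j=4: u_4=64/135 ∈ [7/22, 1/2) → index 2
j=5: u_5=79/135 ∈ [25/44, 27/44) → index 4
j=6: u_6=94/135 ∈ [27/44, 17/22) → index 5
j=7: u_7=109/135 ∈ [17/22, 39/44) → index 6
j=8: u_8=124/135 ∈ [39/44, 41/44) → index 7

0 1 1 2 2 4 5 6 7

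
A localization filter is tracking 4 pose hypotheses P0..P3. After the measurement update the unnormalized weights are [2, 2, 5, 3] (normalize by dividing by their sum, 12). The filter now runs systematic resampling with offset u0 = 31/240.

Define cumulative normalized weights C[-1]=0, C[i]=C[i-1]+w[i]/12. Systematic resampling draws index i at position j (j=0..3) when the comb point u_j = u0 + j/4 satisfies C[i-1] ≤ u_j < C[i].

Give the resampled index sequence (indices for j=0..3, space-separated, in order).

C = [1/6, 1/3, 3/4, 1]
j=0: u_0=31/240 ∈ [0, 1/6) → index 0
j=1: u_1=91/240 ∈ [1/3, 3/4) → index 2
j=2: u_2=151/240 ∈ [1/3, 3/4) → index 2
j=3: u_3=211/240 ∈ [3/4, 1) → index 3

0 2 2 3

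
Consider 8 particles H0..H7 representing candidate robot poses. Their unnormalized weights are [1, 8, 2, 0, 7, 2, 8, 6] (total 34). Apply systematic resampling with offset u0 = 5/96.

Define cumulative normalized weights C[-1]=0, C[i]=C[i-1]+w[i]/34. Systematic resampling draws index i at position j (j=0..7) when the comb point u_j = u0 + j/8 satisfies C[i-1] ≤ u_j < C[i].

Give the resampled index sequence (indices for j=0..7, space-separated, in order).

1 1 2 4 5 6 6 7

C = [1/34, 9/34, 11/34, 11/34, 9/17, 10/17, 14/17, 1]
j=0: u_0=5/96 ∈ [1/34, 9/34) → index 1
j=1: u_1=17/96 ∈ [1/34, 9/34) → index 1
j=2: u_2=29/96 ∈ [9/34, 11/34) → index 2
j=3: u_3=41/96 ∈ [11/34, 9/17) → index 4
j=4: u_4=53/96 ∈ [9/17, 10/17) → index 5
j=5: u_5=65/96 ∈ [10/17, 14/17) → index 6
j=6: u_6=77/96 ∈ [10/17, 14/17) → index 6
j=7: u_7=89/96 ∈ [14/17, 1) → index 7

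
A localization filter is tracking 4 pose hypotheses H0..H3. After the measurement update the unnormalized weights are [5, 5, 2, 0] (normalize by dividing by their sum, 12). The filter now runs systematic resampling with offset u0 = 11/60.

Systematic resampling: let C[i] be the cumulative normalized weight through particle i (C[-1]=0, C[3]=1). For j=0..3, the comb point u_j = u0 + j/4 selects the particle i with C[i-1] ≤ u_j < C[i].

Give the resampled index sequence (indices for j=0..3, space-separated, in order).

0 1 1 2

C = [5/12, 5/6, 1, 1]
j=0: u_0=11/60 ∈ [0, 5/12) → index 0
j=1: u_1=13/30 ∈ [5/12, 5/6) → index 1
j=2: u_2=41/60 ∈ [5/12, 5/6) → index 1
j=3: u_3=14/15 ∈ [5/6, 1) → index 2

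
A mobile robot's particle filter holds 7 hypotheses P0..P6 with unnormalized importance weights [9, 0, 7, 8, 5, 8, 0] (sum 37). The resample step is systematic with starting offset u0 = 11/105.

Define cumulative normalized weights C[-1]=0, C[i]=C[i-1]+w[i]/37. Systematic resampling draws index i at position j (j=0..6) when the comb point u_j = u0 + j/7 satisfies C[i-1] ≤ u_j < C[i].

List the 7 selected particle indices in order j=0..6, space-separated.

C = [9/37, 9/37, 16/37, 24/37, 29/37, 1, 1]
j=0: u_0=11/105 ∈ [0, 9/37) → index 0
j=1: u_1=26/105 ∈ [9/37, 16/37) → index 2
j=2: u_2=41/105 ∈ [9/37, 16/37) → index 2
j=3: u_3=8/15 ∈ [16/37, 24/37) → index 3
j=4: u_4=71/105 ∈ [24/37, 29/37) → index 4
j=5: u_5=86/105 ∈ [29/37, 1) → index 5
j=6: u_6=101/105 ∈ [29/37, 1) → index 5

0 2 2 3 4 5 5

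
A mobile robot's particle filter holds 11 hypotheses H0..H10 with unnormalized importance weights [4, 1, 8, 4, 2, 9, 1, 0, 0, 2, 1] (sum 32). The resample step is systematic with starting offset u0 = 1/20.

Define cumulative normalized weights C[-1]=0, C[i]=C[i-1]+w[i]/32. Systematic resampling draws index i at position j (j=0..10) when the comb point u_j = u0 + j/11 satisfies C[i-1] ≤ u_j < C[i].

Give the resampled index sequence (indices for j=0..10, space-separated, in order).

C = [1/8, 5/32, 13/32, 17/32, 19/32, 7/8, 29/32, 29/32, 29/32, 31/32, 1]
j=0: u_0=1/20 ∈ [0, 1/8) → index 0
j=1: u_1=31/220 ∈ [1/8, 5/32) → index 1
j=2: u_2=51/220 ∈ [5/32, 13/32) → index 2
j=3: u_3=71/220 ∈ [5/32, 13/32) → index 2
j=4: u_4=91/220 ∈ [13/32, 17/32) → index 3
j=5: u_5=111/220 ∈ [13/32, 17/32) → index 3
j=6: u_6=131/220 ∈ [19/32, 7/8) → index 5
j=7: u_7=151/220 ∈ [19/32, 7/8) → index 5
j=8: u_8=171/220 ∈ [19/32, 7/8) → index 5
j=9: u_9=191/220 ∈ [19/32, 7/8) → index 5
j=10: u_10=211/220 ∈ [29/32, 31/32) → index 9

0 1 2 2 3 3 5 5 5 5 9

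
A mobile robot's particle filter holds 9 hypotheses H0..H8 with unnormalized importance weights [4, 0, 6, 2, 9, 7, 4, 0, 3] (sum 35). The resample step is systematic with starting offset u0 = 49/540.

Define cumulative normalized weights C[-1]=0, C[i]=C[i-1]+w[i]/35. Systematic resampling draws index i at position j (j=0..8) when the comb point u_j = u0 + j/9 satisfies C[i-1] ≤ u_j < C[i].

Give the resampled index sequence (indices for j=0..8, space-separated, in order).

C = [4/35, 4/35, 2/7, 12/35, 3/5, 4/5, 32/35, 32/35, 1]
j=0: u_0=49/540 ∈ [0, 4/35) → index 0
j=1: u_1=109/540 ∈ [4/35, 2/7) → index 2
j=2: u_2=169/540 ∈ [2/7, 12/35) → index 3
j=3: u_3=229/540 ∈ [12/35, 3/5) → index 4
j=4: u_4=289/540 ∈ [12/35, 3/5) → index 4
j=5: u_5=349/540 ∈ [3/5, 4/5) → index 5
j=6: u_6=409/540 ∈ [3/5, 4/5) → index 5
j=7: u_7=469/540 ∈ [4/5, 32/35) → index 6
j=8: u_8=529/540 ∈ [32/35, 1) → index 8

0 2 3 4 4 5 5 6 8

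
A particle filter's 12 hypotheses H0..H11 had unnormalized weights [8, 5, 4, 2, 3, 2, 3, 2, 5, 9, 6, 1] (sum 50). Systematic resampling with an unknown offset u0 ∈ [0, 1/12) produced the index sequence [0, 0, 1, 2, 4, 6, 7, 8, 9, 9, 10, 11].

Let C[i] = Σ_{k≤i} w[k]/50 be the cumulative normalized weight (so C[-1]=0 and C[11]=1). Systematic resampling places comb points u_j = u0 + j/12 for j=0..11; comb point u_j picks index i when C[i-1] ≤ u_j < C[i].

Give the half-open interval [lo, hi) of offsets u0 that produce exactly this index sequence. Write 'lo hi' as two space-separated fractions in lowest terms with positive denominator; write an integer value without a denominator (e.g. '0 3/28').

19/300 23/300

C = [4/25, 13/50, 17/50, 19/50, 11/25, 12/25, 27/50, 29/50, 17/25, 43/50, 49/50, 1]
j=0 picked index 0: u0 ∈ [0, 4/25)
j=1 picked index 0: u0 ∈ [-1/12, 23/300)
j=2 picked index 1: u0 ∈ [-1/150, 7/75)
j=3 picked index 2: u0 ∈ [1/100, 9/100)
j=4 picked index 4: u0 ∈ [7/150, 8/75)
j=5 picked index 6: u0 ∈ [19/300, 37/300)
j=6 picked index 7: u0 ∈ [1/25, 2/25)
j=7 picked index 8: u0 ∈ [-1/300, 29/300)
j=8 picked index 9: u0 ∈ [1/75, 29/150)
j=9 picked index 9: u0 ∈ [-7/100, 11/100)
j=10 picked index 10: u0 ∈ [2/75, 11/75)
j=11 picked index 11: u0 ∈ [19/300, 1/12)
intersection: [19/300, 23/300)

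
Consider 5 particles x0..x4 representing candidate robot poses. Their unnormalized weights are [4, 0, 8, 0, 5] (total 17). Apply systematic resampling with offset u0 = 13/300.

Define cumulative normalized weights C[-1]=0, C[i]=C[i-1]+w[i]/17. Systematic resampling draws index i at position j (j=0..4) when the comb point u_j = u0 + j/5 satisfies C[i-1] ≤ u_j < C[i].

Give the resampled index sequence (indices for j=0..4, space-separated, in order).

C = [4/17, 4/17, 12/17, 12/17, 1]
j=0: u_0=13/300 ∈ [0, 4/17) → index 0
j=1: u_1=73/300 ∈ [4/17, 12/17) → index 2
j=2: u_2=133/300 ∈ [4/17, 12/17) → index 2
j=3: u_3=193/300 ∈ [4/17, 12/17) → index 2
j=4: u_4=253/300 ∈ [12/17, 1) → index 4

0 2 2 2 4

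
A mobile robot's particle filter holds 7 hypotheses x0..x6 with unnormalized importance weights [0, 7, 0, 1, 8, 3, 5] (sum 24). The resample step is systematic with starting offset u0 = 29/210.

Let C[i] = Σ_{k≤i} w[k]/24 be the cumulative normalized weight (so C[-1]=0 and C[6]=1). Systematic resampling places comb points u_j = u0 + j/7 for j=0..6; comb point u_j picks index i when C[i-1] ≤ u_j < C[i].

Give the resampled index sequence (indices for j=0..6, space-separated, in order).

1 1 4 4 5 6 6

C = [0, 7/24, 7/24, 1/3, 2/3, 19/24, 1]
j=0: u_0=29/210 ∈ [0, 7/24) → index 1
j=1: u_1=59/210 ∈ [0, 7/24) → index 1
j=2: u_2=89/210 ∈ [1/3, 2/3) → index 4
j=3: u_3=17/30 ∈ [1/3, 2/3) → index 4
j=4: u_4=149/210 ∈ [2/3, 19/24) → index 5
j=5: u_5=179/210 ∈ [19/24, 1) → index 6
j=6: u_6=209/210 ∈ [19/24, 1) → index 6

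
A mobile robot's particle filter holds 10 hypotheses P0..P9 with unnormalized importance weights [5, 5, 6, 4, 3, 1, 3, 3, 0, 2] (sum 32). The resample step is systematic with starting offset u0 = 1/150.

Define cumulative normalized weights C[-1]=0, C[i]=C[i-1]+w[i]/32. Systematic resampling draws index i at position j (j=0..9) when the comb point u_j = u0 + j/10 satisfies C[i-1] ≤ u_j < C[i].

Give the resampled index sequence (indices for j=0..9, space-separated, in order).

0 0 1 1 2 3 3 4 6 7

C = [5/32, 5/16, 1/2, 5/8, 23/32, 3/4, 27/32, 15/16, 15/16, 1]
j=0: u_0=1/150 ∈ [0, 5/32) → index 0
j=1: u_1=8/75 ∈ [0, 5/32) → index 0
j=2: u_2=31/150 ∈ [5/32, 5/16) → index 1
j=3: u_3=23/75 ∈ [5/32, 5/16) → index 1
j=4: u_4=61/150 ∈ [5/16, 1/2) → index 2
j=5: u_5=38/75 ∈ [1/2, 5/8) → index 3
j=6: u_6=91/150 ∈ [1/2, 5/8) → index 3
j=7: u_7=53/75 ∈ [5/8, 23/32) → index 4
j=8: u_8=121/150 ∈ [3/4, 27/32) → index 6
j=9: u_9=68/75 ∈ [27/32, 15/16) → index 7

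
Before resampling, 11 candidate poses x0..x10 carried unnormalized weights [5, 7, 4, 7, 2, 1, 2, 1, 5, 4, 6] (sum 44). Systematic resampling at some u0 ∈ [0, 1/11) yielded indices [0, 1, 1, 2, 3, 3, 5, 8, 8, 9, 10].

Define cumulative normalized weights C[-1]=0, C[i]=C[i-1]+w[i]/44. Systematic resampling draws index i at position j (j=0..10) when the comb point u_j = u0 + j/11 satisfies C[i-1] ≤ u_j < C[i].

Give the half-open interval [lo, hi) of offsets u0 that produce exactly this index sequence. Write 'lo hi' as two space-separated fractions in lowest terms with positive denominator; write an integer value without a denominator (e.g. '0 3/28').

1/44 1/22

C = [5/44, 3/11, 4/11, 23/44, 25/44, 13/22, 7/11, 29/44, 17/22, 19/22, 1]
j=0 picked index 0: u0 ∈ [0, 5/44)
j=1 picked index 1: u0 ∈ [1/44, 2/11)
j=2 picked index 1: u0 ∈ [-3/44, 1/11)
j=3 picked index 2: u0 ∈ [0, 1/11)
j=4 picked index 3: u0 ∈ [0, 7/44)
j=5 picked index 3: u0 ∈ [-1/11, 3/44)
j=6 picked index 5: u0 ∈ [1/44, 1/22)
j=7 picked index 8: u0 ∈ [1/44, 3/22)
j=8 picked index 8: u0 ∈ [-3/44, 1/22)
j=9 picked index 9: u0 ∈ [-1/22, 1/22)
j=10 picked index 10: u0 ∈ [-1/22, 1/11)
intersection: [1/44, 1/22)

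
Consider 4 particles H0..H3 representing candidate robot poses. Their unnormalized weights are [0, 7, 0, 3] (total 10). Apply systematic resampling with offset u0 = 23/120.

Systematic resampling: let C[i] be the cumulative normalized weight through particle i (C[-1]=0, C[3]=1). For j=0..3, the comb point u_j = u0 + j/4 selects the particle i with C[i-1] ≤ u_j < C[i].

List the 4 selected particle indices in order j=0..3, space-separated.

C = [0, 7/10, 7/10, 1]
j=0: u_0=23/120 ∈ [0, 7/10) → index 1
j=1: u_1=53/120 ∈ [0, 7/10) → index 1
j=2: u_2=83/120 ∈ [0, 7/10) → index 1
j=3: u_3=113/120 ∈ [7/10, 1) → index 3

1 1 1 3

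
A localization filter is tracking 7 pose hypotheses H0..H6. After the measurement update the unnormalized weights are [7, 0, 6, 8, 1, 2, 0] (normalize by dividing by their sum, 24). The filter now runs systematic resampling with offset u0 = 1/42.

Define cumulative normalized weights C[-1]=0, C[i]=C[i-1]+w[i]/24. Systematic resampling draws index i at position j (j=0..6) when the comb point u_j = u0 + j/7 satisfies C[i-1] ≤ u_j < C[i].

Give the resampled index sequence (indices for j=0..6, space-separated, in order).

C = [7/24, 7/24, 13/24, 7/8, 11/12, 1, 1]
j=0: u_0=1/42 ∈ [0, 7/24) → index 0
j=1: u_1=1/6 ∈ [0, 7/24) → index 0
j=2: u_2=13/42 ∈ [7/24, 13/24) → index 2
j=3: u_3=19/42 ∈ [7/24, 13/24) → index 2
j=4: u_4=25/42 ∈ [13/24, 7/8) → index 3
j=5: u_5=31/42 ∈ [13/24, 7/8) → index 3
j=6: u_6=37/42 ∈ [7/8, 11/12) → index 4

0 0 2 2 3 3 4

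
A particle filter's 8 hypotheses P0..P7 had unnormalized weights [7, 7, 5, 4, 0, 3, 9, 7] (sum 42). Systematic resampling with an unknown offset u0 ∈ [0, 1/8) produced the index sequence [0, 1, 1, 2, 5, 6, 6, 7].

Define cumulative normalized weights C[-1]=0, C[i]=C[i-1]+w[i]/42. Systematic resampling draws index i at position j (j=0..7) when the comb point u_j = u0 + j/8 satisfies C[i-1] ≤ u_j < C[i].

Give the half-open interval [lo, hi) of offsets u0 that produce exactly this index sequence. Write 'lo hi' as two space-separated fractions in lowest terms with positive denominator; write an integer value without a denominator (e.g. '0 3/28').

C = [1/6, 1/3, 19/42, 23/42, 23/42, 13/21, 5/6, 1]
j=0 picked index 0: u0 ∈ [0, 1/6)
j=1 picked index 1: u0 ∈ [1/24, 5/24)
j=2 picked index 1: u0 ∈ [-1/12, 1/12)
j=3 picked index 2: u0 ∈ [-1/24, 13/168)
j=4 picked index 5: u0 ∈ [1/21, 5/42)
j=5 picked index 6: u0 ∈ [-1/168, 5/24)
j=6 picked index 6: u0 ∈ [-11/84, 1/12)
j=7 picked index 7: u0 ∈ [-1/24, 1/8)
intersection: [1/21, 13/168)

1/21 13/168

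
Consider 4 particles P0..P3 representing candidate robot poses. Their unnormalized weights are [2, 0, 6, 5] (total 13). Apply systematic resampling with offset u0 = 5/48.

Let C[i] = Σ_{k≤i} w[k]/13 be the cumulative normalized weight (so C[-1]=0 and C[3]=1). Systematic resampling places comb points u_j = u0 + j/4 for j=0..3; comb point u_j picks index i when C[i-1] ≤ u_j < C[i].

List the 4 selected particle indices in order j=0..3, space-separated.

C = [2/13, 2/13, 8/13, 1]
j=0: u_0=5/48 ∈ [0, 2/13) → index 0
j=1: u_1=17/48 ∈ [2/13, 8/13) → index 2
j=2: u_2=29/48 ∈ [2/13, 8/13) → index 2
j=3: u_3=41/48 ∈ [8/13, 1) → index 3

0 2 2 3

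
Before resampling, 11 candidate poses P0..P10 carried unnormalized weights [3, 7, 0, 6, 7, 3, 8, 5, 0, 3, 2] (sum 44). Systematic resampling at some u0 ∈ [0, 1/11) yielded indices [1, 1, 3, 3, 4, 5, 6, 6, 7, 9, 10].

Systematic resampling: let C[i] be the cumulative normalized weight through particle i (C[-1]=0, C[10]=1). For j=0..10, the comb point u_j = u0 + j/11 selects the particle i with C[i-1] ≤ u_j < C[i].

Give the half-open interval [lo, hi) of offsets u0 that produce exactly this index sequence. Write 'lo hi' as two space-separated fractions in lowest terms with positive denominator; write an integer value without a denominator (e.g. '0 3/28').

3/44 1/11

C = [3/44, 5/22, 5/22, 4/11, 23/44, 13/22, 17/22, 39/44, 39/44, 21/22, 1]
j=0 picked index 1: u0 ∈ [3/44, 5/22)
j=1 picked index 1: u0 ∈ [-1/44, 3/22)
j=2 picked index 3: u0 ∈ [1/22, 2/11)
j=3 picked index 3: u0 ∈ [-1/22, 1/11)
j=4 picked index 4: u0 ∈ [0, 7/44)
j=5 picked index 5: u0 ∈ [3/44, 3/22)
j=6 picked index 6: u0 ∈ [1/22, 5/22)
j=7 picked index 6: u0 ∈ [-1/22, 3/22)
j=8 picked index 7: u0 ∈ [1/22, 7/44)
j=9 picked index 9: u0 ∈ [3/44, 3/22)
j=10 picked index 10: u0 ∈ [1/22, 1/11)
intersection: [3/44, 1/11)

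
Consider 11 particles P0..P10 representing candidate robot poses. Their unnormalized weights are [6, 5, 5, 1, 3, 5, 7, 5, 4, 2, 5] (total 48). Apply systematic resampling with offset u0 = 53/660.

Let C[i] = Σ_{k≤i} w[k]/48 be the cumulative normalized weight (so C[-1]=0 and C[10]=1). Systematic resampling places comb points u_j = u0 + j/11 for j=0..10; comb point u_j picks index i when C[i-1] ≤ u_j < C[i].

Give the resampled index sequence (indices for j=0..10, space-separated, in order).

C = [1/8, 11/48, 1/3, 17/48, 5/12, 25/48, 2/3, 37/48, 41/48, 43/48, 1]
j=0: u_0=53/660 ∈ [0, 1/8) → index 0
j=1: u_1=113/660 ∈ [1/8, 11/48) → index 1
j=2: u_2=173/660 ∈ [11/48, 1/3) → index 2
j=3: u_3=233/660 ∈ [1/3, 17/48) → index 3
j=4: u_4=293/660 ∈ [5/12, 25/48) → index 5
j=5: u_5=353/660 ∈ [25/48, 2/3) → index 6
j=6: u_6=413/660 ∈ [25/48, 2/3) → index 6
j=7: u_7=43/60 ∈ [2/3, 37/48) → index 7
j=8: u_8=533/660 ∈ [37/48, 41/48) → index 8
j=9: u_9=593/660 ∈ [43/48, 1) → index 10
j=10: u_10=653/660 ∈ [43/48, 1) → index 10

0 1 2 3 5 6 6 7 8 10 10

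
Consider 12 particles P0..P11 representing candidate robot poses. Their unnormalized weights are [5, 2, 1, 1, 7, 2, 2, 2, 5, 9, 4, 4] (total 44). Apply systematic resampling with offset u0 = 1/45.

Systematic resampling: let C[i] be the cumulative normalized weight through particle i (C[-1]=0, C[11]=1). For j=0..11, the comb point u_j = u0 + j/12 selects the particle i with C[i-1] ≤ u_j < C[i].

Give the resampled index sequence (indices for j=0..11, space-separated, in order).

0 0 3 4 4 6 8 8 9 9 10 11

C = [5/44, 7/44, 2/11, 9/44, 4/11, 9/22, 5/11, 1/2, 27/44, 9/11, 10/11, 1]
j=0: u_0=1/45 ∈ [0, 5/44) → index 0
j=1: u_1=19/180 ∈ [0, 5/44) → index 0
j=2: u_2=17/90 ∈ [2/11, 9/44) → index 3
j=3: u_3=49/180 ∈ [9/44, 4/11) → index 4
j=4: u_4=16/45 ∈ [9/44, 4/11) → index 4
j=5: u_5=79/180 ∈ [9/22, 5/11) → index 6
j=6: u_6=47/90 ∈ [1/2, 27/44) → index 8
j=7: u_7=109/180 ∈ [1/2, 27/44) → index 8
j=8: u_8=31/45 ∈ [27/44, 9/11) → index 9
j=9: u_9=139/180 ∈ [27/44, 9/11) → index 9
j=10: u_10=77/90 ∈ [9/11, 10/11) → index 10
j=11: u_11=169/180 ∈ [10/11, 1) → index 11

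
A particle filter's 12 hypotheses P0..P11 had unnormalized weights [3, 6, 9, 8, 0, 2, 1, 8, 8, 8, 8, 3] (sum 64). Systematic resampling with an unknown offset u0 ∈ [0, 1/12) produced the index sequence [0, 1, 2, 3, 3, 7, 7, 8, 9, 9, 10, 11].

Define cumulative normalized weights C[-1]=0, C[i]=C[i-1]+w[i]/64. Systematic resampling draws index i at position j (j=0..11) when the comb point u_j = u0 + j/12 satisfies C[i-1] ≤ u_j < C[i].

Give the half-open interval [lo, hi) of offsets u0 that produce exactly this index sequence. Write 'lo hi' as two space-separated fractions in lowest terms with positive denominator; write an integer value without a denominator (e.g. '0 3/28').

C = [3/64, 9/64, 9/32, 13/32, 13/32, 7/16, 29/64, 37/64, 45/64, 53/64, 61/64, 1]
j=0 picked index 0: u0 ∈ [0, 3/64)
j=1 picked index 1: u0 ∈ [-7/192, 11/192)
j=2 picked index 2: u0 ∈ [-5/192, 11/96)
j=3 picked index 3: u0 ∈ [1/32, 5/32)
j=4 picked index 3: u0 ∈ [-5/96, 7/96)
j=5 picked index 7: u0 ∈ [7/192, 31/192)
j=6 picked index 7: u0 ∈ [-3/64, 5/64)
j=7 picked index 8: u0 ∈ [-1/192, 23/192)
j=8 picked index 9: u0 ∈ [7/192, 31/192)
j=9 picked index 9: u0 ∈ [-3/64, 5/64)
j=10 picked index 10: u0 ∈ [-1/192, 23/192)
j=11 picked index 11: u0 ∈ [7/192, 1/12)
intersection: [7/192, 3/64)

7/192 3/64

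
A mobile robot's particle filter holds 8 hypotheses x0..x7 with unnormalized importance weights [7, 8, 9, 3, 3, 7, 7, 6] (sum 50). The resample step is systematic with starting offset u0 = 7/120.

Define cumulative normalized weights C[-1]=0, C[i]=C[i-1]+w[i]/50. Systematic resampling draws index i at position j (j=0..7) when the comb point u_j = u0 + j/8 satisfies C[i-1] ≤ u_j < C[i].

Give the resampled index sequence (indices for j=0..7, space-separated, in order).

C = [7/50, 3/10, 12/25, 27/50, 3/5, 37/50, 22/25, 1]
j=0: u_0=7/120 ∈ [0, 7/50) → index 0
j=1: u_1=11/60 ∈ [7/50, 3/10) → index 1
j=2: u_2=37/120 ∈ [3/10, 12/25) → index 2
j=3: u_3=13/30 ∈ [3/10, 12/25) → index 2
j=4: u_4=67/120 ∈ [27/50, 3/5) → index 4
j=5: u_5=41/60 ∈ [3/5, 37/50) → index 5
j=6: u_6=97/120 ∈ [37/50, 22/25) → index 6
j=7: u_7=14/15 ∈ [22/25, 1) → index 7

0 1 2 2 4 5 6 7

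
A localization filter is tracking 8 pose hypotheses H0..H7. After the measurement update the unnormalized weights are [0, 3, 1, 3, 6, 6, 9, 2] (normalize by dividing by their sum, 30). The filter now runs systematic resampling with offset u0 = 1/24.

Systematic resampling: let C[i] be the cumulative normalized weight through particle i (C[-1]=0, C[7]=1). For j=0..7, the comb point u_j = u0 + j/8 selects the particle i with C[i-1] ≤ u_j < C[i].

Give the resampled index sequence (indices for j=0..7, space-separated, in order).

C = [0, 1/10, 2/15, 7/30, 13/30, 19/30, 14/15, 1]
j=0: u_0=1/24 ∈ [0, 1/10) → index 1
j=1: u_1=1/6 ∈ [2/15, 7/30) → index 3
j=2: u_2=7/24 ∈ [7/30, 13/30) → index 4
j=3: u_3=5/12 ∈ [7/30, 13/30) → index 4
j=4: u_4=13/24 ∈ [13/30, 19/30) → index 5
j=5: u_5=2/3 ∈ [19/30, 14/15) → index 6
j=6: u_6=19/24 ∈ [19/30, 14/15) → index 6
j=7: u_7=11/12 ∈ [19/30, 14/15) → index 6

1 3 4 4 5 6 6 6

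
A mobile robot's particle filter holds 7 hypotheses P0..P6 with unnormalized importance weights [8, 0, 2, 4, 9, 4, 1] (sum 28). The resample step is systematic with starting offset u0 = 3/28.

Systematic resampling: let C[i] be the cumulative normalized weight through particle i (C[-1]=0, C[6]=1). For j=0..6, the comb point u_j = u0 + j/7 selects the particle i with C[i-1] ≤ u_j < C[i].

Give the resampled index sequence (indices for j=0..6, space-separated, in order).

0 0 3 4 4 5 6

C = [2/7, 2/7, 5/14, 1/2, 23/28, 27/28, 1]
j=0: u_0=3/28 ∈ [0, 2/7) → index 0
j=1: u_1=1/4 ∈ [0, 2/7) → index 0
j=2: u_2=11/28 ∈ [5/14, 1/2) → index 3
j=3: u_3=15/28 ∈ [1/2, 23/28) → index 4
j=4: u_4=19/28 ∈ [1/2, 23/28) → index 4
j=5: u_5=23/28 ∈ [23/28, 27/28) → index 5
j=6: u_6=27/28 ∈ [27/28, 1) → index 6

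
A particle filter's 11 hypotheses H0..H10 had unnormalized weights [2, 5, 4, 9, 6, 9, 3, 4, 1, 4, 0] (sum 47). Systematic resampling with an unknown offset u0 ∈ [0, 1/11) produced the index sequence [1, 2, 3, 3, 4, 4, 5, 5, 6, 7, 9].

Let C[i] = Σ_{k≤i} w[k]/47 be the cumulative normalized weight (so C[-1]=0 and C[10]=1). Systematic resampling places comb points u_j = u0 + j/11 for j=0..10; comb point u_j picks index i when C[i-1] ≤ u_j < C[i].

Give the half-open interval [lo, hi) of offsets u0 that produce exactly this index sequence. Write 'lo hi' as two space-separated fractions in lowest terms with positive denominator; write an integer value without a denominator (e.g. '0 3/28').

32/517 39/517

C = [2/47, 7/47, 11/47, 20/47, 26/47, 35/47, 38/47, 42/47, 43/47, 1, 1]
j=0 picked index 1: u0 ∈ [2/47, 7/47)
j=1 picked index 2: u0 ∈ [30/517, 74/517)
j=2 picked index 3: u0 ∈ [27/517, 126/517)
j=3 picked index 3: u0 ∈ [-20/517, 79/517)
j=4 picked index 4: u0 ∈ [32/517, 98/517)
j=5 picked index 4: u0 ∈ [-15/517, 51/517)
j=6 picked index 5: u0 ∈ [4/517, 103/517)
j=7 picked index 5: u0 ∈ [-43/517, 56/517)
j=8 picked index 6: u0 ∈ [9/517, 42/517)
j=9 picked index 7: u0 ∈ [-5/517, 39/517)
j=10 picked index 9: u0 ∈ [3/517, 1/11)
intersection: [32/517, 39/517)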